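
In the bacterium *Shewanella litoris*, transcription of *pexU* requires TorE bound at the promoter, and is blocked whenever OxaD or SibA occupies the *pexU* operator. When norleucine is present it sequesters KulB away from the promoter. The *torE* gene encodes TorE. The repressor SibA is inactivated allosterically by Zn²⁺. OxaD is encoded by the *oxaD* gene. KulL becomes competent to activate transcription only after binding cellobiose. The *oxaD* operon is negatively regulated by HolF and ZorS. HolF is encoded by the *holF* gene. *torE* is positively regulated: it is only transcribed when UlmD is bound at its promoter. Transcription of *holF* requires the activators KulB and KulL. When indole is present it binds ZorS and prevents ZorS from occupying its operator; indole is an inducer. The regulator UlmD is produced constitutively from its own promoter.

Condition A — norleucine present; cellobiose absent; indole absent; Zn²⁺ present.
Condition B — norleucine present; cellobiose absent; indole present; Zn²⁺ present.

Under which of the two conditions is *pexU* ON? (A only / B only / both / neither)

A only

Condition A:
Norleucine is present, so KulB is inactive.
Cellobiose is absent, so KulL is inactive.
Required activator KulB is absent, so *holF* is not transcribed.
So HolF is not produced.
Indole is absent, so ZorS is active.
With repressor ZorS bound, *oxaD* is not transcribed.
So OxaD is not produced.
Zn²⁺ is present, so SibA is inactive.
UlmD is produced constitutively and is active.
No repressor is bound and UlmD is active, so *torE* is transcribed.
So TorE is produced and active.
No repressor is bound and TorE is active, so *pexU* is transcribed.
→ *pexU* is ON in A.
Condition B:
Norleucine is present, so KulB is inactive.
Cellobiose is absent, so KulL is inactive.
Required activator KulB is absent, so *holF* is not transcribed.
So HolF is not produced.
Indole is present, so ZorS is inactive.
With no repressor bound, *oxaD* is transcribed.
So OxaD is produced and active.
Zn²⁺ is present, so SibA is inactive.
UlmD is produced constitutively and is active.
No repressor is bound and UlmD is active, so *torE* is transcribed.
So TorE is produced and active.
With repressor OxaD bound, *pexU* is not transcribed.
→ *pexU* is OFF in B.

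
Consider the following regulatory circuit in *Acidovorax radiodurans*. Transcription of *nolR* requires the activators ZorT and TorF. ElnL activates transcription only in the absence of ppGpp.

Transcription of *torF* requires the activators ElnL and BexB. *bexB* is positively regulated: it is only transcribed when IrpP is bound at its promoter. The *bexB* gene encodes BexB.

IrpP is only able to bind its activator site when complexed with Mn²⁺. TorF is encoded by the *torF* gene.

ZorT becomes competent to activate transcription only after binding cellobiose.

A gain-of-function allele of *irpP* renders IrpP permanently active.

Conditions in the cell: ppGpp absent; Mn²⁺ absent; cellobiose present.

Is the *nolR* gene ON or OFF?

Cellobiose is present, so ZorT is active.
ppGpp is absent, so ElnL is active.
IrpP is constitutively active in this strain.
No repressor is bound and IrpP is active, so *bexB* is transcribed.
So BexB is produced and active.
No repressor is bound and ElnL and BexB are active, so *torF* is transcribed.
So TorF is produced and active.
No repressor is bound and ZorT and TorF are active, so *nolR* is transcribed.

ON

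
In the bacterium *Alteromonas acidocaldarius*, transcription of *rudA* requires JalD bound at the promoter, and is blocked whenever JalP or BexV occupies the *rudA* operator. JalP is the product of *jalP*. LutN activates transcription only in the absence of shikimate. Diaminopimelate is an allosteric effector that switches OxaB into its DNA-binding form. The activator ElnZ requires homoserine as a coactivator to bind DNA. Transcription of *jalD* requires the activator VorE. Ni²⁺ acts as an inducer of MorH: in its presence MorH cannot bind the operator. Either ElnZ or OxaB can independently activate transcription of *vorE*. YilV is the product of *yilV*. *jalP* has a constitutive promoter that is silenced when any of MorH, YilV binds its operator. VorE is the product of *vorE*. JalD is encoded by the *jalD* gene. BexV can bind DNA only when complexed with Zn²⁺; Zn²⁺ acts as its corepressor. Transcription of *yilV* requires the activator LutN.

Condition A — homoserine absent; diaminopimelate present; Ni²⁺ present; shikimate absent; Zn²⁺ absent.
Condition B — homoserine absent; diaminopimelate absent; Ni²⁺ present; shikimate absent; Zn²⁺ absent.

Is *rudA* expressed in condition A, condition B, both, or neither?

A only

Condition A:
Homoserine is absent, so ElnZ is inactive.
Diaminopimelate is present, so OxaB is active.
Activator OxaB is present, so *vorE* is transcribed.
So VorE is produced and active.
No repressor is bound and VorE is active, so *jalD* is transcribed.
So JalD is produced and active.
Ni²⁺ is present, so MorH is inactive.
Shikimate is absent, so LutN is active.
No repressor is bound and LutN is active, so *yilV* is transcribed.
So YilV is produced and active.
With repressor YilV bound, *jalP* is not transcribed.
So JalP is not produced.
Zn²⁺ is absent, so BexV is inactive.
No repressor is bound and JalD is active, so *rudA* is transcribed.
→ *rudA* is ON in A.
Condition B:
Homoserine is absent, so ElnZ is inactive.
Diaminopimelate is absent, so OxaB is inactive.
No activator is available at the *vorE* promoter, so *vorE* is not transcribed.
So VorE is not produced.
Required activator VorE is absent, so *jalD* is not transcribed.
So JalD is not produced.
Ni²⁺ is present, so MorH is inactive.
Shikimate is absent, so LutN is active.
No repressor is bound and LutN is active, so *yilV* is transcribed.
So YilV is produced and active.
With repressor YilV bound, *jalP* is not transcribed.
So JalP is not produced.
Zn²⁺ is absent, so BexV is inactive.
Required activator JalD is absent, so *rudA* is not transcribed.
→ *rudA* is OFF in B.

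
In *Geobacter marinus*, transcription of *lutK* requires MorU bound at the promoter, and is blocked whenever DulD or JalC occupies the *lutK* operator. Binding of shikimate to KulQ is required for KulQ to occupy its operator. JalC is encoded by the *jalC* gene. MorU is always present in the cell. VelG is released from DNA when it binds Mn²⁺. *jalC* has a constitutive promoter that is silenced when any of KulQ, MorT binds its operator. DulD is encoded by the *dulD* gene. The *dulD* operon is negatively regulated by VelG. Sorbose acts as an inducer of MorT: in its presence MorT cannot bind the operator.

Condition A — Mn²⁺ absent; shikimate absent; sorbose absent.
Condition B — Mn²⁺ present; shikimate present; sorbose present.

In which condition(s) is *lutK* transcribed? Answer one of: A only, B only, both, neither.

Condition A:
Mn²⁺ is absent, so VelG is active.
With repressor VelG bound, *dulD* is not transcribed.
So DulD is not produced.
Shikimate is absent, so KulQ is inactive.
Sorbose is absent, so MorT is active.
With repressor MorT bound, *jalC* is not transcribed.
So JalC is not produced.
MorU is produced constitutively and is active.
No repressor is bound and MorU is active, so *lutK* is transcribed.
→ *lutK* is ON in A.
Condition B:
Mn²⁺ is present, so VelG is inactive.
With no repressor bound, *dulD* is transcribed.
So DulD is produced and active.
Shikimate is present, so KulQ is active.
Sorbose is present, so MorT is inactive.
With repressor KulQ bound, *jalC* is not transcribed.
So JalC is not produced.
MorU is produced constitutively and is active.
With repressor DulD bound, *lutK* is not transcribed.
→ *lutK* is OFF in B.

A only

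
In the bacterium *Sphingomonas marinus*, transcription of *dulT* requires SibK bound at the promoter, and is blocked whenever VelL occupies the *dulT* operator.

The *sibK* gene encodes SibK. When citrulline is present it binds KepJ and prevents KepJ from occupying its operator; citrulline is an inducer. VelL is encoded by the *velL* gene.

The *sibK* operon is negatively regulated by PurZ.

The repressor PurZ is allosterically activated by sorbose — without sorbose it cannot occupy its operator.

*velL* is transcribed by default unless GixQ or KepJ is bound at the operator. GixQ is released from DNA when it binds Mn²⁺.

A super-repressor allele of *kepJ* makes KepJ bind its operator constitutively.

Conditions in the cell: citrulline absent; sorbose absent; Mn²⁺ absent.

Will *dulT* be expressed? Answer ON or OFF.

ON

Mn²⁺ is absent, so GixQ is active.
KepJ is constitutively active in this strain.
With repressor GixQ bound, *velL* is not transcribed.
So VelL is not produced.
Sorbose is absent, so PurZ is inactive.
With no repressor bound, *sibK* is transcribed.
So SibK is produced and active.
No repressor is bound and SibK is active, so *dulT* is transcribed.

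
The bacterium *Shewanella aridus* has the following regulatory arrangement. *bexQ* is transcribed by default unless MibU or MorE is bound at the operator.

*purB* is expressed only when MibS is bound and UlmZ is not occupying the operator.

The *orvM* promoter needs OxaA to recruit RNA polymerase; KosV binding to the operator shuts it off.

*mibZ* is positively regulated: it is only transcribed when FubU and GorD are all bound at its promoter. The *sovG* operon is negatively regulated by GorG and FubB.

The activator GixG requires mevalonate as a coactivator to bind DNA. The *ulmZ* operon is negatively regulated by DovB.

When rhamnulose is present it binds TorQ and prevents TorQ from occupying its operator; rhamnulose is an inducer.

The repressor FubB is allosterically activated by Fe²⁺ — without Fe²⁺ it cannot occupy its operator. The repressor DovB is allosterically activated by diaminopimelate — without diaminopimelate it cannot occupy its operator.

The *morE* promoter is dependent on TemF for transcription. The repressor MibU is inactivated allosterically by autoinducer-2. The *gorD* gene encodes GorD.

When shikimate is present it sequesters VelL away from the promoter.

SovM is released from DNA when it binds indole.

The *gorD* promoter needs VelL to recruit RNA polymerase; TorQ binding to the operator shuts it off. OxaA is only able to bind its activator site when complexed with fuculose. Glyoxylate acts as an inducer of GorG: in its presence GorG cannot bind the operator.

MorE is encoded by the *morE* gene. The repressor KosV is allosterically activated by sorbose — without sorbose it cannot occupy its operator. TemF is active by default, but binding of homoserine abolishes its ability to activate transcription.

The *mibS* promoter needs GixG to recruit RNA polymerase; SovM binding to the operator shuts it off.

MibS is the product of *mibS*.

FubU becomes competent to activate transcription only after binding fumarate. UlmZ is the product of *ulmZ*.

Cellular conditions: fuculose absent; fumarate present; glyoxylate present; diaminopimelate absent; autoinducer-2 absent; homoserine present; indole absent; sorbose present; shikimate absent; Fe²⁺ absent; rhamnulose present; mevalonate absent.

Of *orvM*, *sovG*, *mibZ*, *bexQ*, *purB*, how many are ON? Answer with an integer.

2

Fuculose is absent, so OxaA is inactive.
Sorbose is present, so KosV is active.
With repressor KosV bound, *orvM* is not transcribed.
→ *orvM* is OFF.
Glyoxylate is present, so GorG is inactive.
Fe²⁺ is absent, so FubB is inactive.
With no repressor bound, *sovG* is transcribed.
→ *sovG* is ON.
Fumarate is present, so FubU is active.
Shikimate is absent, so VelL is active.
Rhamnulose is present, so TorQ is inactive.
No repressor is bound and VelL is active, so *gorD* is transcribed.
So GorD is produced and active.
No repressor is bound and FubU and GorD are active, so *mibZ* is transcribed.
→ *mibZ* is ON.
Autoinducer-2 is absent, so MibU is active.
Homoserine is present, so TemF is inactive.
Required activator TemF is absent, so *morE* is not transcribed.
So MorE is not produced.
With repressor MibU bound, *bexQ* is not transcribed.
→ *bexQ* is OFF.
Diaminopimelate is absent, so DovB is inactive.
With no repressor bound, *ulmZ* is transcribed.
So UlmZ is produced and active.
Indole is absent, so SovM is active.
Mevalonate is absent, so GixG is inactive.
With repressor SovM bound, *mibS* is not transcribed.
So MibS is not produced.
With repressor UlmZ bound, *purB* is not transcribed.
→ *purB* is OFF.
2 of the 5 genes are transcribed.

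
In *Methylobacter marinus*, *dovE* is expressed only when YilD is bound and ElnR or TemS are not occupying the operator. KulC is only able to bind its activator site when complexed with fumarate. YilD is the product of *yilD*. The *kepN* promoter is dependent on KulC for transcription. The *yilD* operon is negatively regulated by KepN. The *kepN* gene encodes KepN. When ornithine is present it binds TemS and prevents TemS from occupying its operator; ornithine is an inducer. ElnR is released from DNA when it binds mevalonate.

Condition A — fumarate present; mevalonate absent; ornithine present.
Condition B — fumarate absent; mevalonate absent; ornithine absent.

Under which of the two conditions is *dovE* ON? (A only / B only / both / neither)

neither

Condition A:
Fumarate is present, so KulC is active.
No repressor is bound and KulC is active, so *kepN* is transcribed.
So KepN is produced and active.
With repressor KepN bound, *yilD* is not transcribed.
So YilD is not produced.
Mevalonate is absent, so ElnR is active.
Ornithine is present, so TemS is inactive.
With repressor ElnR bound, *dovE* is not transcribed.
→ *dovE* is OFF in A.
Condition B:
Fumarate is absent, so KulC is inactive.
Required activator KulC is absent, so *kepN* is not transcribed.
So KepN is not produced.
With no repressor bound, *yilD* is transcribed.
So YilD is produced and active.
Mevalonate is absent, so ElnR is active.
Ornithine is absent, so TemS is active.
With repressor ElnR bound, *dovE* is not transcribed.
→ *dovE* is OFF in B.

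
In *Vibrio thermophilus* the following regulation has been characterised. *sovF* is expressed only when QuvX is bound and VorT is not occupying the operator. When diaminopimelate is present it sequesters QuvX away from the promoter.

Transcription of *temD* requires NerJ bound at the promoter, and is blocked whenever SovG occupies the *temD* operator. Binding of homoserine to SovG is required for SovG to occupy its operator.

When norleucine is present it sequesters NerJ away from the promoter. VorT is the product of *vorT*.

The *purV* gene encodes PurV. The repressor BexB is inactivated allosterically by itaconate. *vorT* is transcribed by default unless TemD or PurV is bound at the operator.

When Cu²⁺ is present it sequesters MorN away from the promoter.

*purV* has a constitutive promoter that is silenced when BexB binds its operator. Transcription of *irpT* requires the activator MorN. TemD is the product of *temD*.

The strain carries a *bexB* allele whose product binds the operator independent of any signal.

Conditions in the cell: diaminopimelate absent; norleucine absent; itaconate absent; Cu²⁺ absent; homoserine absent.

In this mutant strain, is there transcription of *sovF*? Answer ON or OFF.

Diaminopimelate is absent, so QuvX is active.
Homoserine is absent, so SovG is inactive.
Norleucine is absent, so NerJ is active.
No repressor is bound and NerJ is active, so *temD* is transcribed.
So TemD is produced and active.
BexB is constitutively active in this strain.
With repressor BexB bound, *purV* is not transcribed.
So PurV is not produced.
With repressor TemD bound, *vorT* is not transcribed.
So VorT is not produced.
No repressor is bound and QuvX is active, so *sovF* is transcribed.

ON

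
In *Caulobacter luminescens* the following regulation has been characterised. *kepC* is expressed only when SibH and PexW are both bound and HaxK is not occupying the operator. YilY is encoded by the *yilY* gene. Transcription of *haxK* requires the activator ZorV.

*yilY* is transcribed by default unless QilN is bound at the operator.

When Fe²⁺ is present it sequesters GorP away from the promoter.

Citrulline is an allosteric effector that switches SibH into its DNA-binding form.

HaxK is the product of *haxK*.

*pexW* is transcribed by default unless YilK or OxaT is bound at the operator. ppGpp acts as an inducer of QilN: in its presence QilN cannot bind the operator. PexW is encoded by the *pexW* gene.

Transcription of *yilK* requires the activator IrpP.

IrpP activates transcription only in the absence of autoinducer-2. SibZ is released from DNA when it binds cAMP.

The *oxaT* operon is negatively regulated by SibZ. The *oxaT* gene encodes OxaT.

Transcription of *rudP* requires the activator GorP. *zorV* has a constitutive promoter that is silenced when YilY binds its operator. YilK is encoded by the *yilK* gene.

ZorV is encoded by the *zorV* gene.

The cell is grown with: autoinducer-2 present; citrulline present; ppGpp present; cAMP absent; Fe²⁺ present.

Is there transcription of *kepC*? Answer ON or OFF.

ON

ppGpp is present, so QilN is inactive.
With no repressor bound, *yilY* is transcribed.
So YilY is produced and active.
With repressor YilY bound, *zorV* is not transcribed.
So ZorV is not produced.
Required activator ZorV is absent, so *haxK* is not transcribed.
So HaxK is not produced.
Citrulline is present, so SibH is active.
Autoinducer-2 is present, so IrpP is inactive.
Required activator IrpP is absent, so *yilK* is not transcribed.
So YilK is not produced.
cAMP is absent, so SibZ is active.
With repressor SibZ bound, *oxaT* is not transcribed.
So OxaT is not produced.
With no repressor bound, *pexW* is transcribed.
So PexW is produced and active.
No repressor is bound and SibH and PexW are active, so *kepC* is transcribed.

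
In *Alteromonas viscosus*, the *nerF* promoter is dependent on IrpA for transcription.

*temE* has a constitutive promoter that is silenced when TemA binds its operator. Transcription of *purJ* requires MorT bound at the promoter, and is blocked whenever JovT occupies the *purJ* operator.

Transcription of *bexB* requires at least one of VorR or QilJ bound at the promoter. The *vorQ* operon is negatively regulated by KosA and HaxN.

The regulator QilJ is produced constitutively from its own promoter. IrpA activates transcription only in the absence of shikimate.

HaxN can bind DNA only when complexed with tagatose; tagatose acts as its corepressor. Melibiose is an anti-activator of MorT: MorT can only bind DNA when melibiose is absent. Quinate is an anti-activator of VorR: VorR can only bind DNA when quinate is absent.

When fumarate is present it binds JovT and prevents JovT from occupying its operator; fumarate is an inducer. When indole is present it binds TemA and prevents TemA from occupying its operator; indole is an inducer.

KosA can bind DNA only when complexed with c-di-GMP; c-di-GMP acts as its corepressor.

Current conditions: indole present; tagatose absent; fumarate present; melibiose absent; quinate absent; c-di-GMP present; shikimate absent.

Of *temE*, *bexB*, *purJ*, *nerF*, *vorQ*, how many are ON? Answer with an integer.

Indole is present, so TemA is inactive.
With no repressor bound, *temE* is transcribed.
→ *temE* is ON.
Quinate is absent, so VorR is active.
QilJ is produced constitutively and is active.
Activator VorR is present, so *bexB* is transcribed.
→ *bexB* is ON.
Melibiose is absent, so MorT is active.
Fumarate is present, so JovT is inactive.
No repressor is bound and MorT is active, so *purJ* is transcribed.
→ *purJ* is ON.
Shikimate is absent, so IrpA is active.
No repressor is bound and IrpA is active, so *nerF* is transcribed.
→ *nerF* is ON.
c-di-GMP is present, so KosA is active.
Tagatose is absent, so HaxN is inactive.
With repressor KosA bound, *vorQ* is not transcribed.
→ *vorQ* is OFF.
4 of the 5 genes are transcribed.

4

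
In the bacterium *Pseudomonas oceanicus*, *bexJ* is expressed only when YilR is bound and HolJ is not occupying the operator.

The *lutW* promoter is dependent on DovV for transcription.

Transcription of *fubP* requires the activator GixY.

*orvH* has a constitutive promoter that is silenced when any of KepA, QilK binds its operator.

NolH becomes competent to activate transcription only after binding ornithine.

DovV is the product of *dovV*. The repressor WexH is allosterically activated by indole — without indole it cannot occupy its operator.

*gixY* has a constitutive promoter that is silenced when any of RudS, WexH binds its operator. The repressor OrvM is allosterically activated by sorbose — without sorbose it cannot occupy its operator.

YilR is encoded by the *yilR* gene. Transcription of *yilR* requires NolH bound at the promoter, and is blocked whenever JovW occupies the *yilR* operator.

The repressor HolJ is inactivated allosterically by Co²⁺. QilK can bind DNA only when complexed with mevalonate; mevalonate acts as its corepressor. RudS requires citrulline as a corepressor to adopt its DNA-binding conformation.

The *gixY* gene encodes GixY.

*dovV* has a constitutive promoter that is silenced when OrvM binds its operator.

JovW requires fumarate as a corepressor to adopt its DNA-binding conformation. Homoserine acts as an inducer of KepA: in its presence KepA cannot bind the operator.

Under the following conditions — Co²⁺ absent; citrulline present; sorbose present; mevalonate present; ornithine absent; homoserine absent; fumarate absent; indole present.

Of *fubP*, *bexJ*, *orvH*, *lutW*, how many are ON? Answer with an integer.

Citrulline is present, so RudS is active.
Indole is present, so WexH is active.
With repressor RudS bound, *gixY* is not transcribed.
So GixY is not produced.
Required activator GixY is absent, so *fubP* is not transcribed.
→ *fubP* is OFF.
Fumarate is absent, so JovW is inactive.
Ornithine is absent, so NolH is inactive.
Required activator NolH is absent, so *yilR* is not transcribed.
So YilR is not produced.
Co²⁺ is absent, so HolJ is active.
With repressor HolJ bound, *bexJ* is not transcribed.
→ *bexJ* is OFF.
Homoserine is absent, so KepA is active.
Mevalonate is present, so QilK is active.
With repressor KepA bound, *orvH* is not transcribed.
→ *orvH* is OFF.
Sorbose is present, so OrvM is active.
With repressor OrvM bound, *dovV* is not transcribed.
So DovV is not produced.
Required activator DovV is absent, so *lutW* is not transcribed.
→ *lutW* is OFF.
0 of the 4 genes are transcribed.

0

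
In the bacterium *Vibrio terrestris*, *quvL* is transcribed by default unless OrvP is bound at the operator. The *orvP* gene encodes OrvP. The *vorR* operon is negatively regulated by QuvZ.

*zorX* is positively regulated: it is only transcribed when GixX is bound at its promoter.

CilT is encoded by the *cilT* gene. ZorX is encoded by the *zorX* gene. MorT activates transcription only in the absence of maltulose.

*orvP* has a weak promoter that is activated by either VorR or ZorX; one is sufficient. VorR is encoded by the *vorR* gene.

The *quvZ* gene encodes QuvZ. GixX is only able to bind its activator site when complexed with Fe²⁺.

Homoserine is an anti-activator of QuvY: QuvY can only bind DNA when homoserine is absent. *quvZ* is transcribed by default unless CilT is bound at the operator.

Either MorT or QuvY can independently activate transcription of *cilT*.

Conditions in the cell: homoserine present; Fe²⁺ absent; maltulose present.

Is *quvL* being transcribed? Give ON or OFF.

ON

Maltulose is present, so MorT is inactive.
Homoserine is present, so QuvY is inactive.
No activator is available at the *cilT* promoter, so *cilT* is not transcribed.
So CilT is not produced.
With no repressor bound, *quvZ* is transcribed.
So QuvZ is produced and active.
With repressor QuvZ bound, *vorR* is not transcribed.
So VorR is not produced.
Fe²⁺ is absent, so GixX is inactive.
Required activator GixX is absent, so *zorX* is not transcribed.
So ZorX is not produced.
No activator is available at the *orvP* promoter, so *orvP* is not transcribed.
So OrvP is not produced.
With no repressor bound, *quvL* is transcribed.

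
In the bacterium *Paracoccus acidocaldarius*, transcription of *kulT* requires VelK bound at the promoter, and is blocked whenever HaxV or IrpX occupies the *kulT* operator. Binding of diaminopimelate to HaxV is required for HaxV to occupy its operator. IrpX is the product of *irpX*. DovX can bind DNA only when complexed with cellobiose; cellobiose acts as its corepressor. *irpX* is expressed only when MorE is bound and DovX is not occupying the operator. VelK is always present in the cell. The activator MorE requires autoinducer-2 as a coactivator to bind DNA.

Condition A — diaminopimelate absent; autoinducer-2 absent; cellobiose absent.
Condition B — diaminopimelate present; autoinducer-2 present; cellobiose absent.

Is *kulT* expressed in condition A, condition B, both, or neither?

A only

Condition A:
Diaminopimelate is absent, so HaxV is inactive.
Autoinducer-2 is absent, so MorE is inactive.
Cellobiose is absent, so DovX is inactive.
Required activator MorE is absent, so *irpX* is not transcribed.
So IrpX is not produced.
VelK is produced constitutively and is active.
No repressor is bound and VelK is active, so *kulT* is transcribed.
→ *kulT* is ON in A.
Condition B:
Diaminopimelate is present, so HaxV is active.
Autoinducer-2 is present, so MorE is active.
Cellobiose is absent, so DovX is inactive.
No repressor is bound and MorE is active, so *irpX* is transcribed.
So IrpX is produced and active.
VelK is produced constitutively and is active.
With repressor HaxV bound, *kulT* is not transcribed.
→ *kulT* is OFF in B.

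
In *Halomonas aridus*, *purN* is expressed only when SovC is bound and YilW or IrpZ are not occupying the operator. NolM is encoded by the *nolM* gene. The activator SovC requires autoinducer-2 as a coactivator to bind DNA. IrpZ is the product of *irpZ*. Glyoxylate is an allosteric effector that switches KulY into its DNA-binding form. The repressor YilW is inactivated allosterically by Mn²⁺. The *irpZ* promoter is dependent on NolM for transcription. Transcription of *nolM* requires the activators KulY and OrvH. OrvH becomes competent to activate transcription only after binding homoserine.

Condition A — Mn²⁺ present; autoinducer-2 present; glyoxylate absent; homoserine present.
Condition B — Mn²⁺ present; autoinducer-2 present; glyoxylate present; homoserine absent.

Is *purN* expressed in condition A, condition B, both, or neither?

Condition A:
Mn²⁺ is present, so YilW is inactive.
Autoinducer-2 is present, so SovC is active.
Glyoxylate is absent, so KulY is inactive.
Homoserine is present, so OrvH is active.
Required activator KulY is absent, so *nolM* is not transcribed.
So NolM is not produced.
Required activator NolM is absent, so *irpZ* is not transcribed.
So IrpZ is not produced.
No repressor is bound and SovC is active, so *purN* is transcribed.
→ *purN* is ON in A.
Condition B:
Mn²⁺ is present, so YilW is inactive.
Autoinducer-2 is present, so SovC is active.
Glyoxylate is present, so KulY is active.
Homoserine is absent, so OrvH is inactive.
Required activator OrvH is absent, so *nolM* is not transcribed.
So NolM is not produced.
Required activator NolM is absent, so *irpZ* is not transcribed.
So IrpZ is not produced.
No repressor is bound and SovC is active, so *purN* is transcribed.
→ *purN* is ON in B.

both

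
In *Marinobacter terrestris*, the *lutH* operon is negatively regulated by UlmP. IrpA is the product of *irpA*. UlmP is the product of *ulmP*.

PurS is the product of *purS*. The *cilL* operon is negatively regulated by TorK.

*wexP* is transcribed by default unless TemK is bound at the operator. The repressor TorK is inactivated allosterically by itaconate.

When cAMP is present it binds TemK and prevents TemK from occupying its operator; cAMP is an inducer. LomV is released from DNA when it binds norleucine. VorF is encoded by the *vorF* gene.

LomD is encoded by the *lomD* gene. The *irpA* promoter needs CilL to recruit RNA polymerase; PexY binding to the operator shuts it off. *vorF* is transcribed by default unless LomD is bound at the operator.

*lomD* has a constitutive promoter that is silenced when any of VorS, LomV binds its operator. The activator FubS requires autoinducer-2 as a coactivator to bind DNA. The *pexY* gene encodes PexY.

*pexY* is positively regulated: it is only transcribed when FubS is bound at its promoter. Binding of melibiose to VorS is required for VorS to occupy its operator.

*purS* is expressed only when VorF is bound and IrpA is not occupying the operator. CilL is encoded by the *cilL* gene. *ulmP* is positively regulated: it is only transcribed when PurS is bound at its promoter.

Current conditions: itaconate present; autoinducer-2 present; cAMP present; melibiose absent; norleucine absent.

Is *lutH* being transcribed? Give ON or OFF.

Autoinducer-2 is present, so FubS is active.
No repressor is bound and FubS is active, so *pexY* is transcribed.
So PexY is produced and active.
Itaconate is present, so TorK is inactive.
With no repressor bound, *cilL* is transcribed.
So CilL is produced and active.
With repressor PexY bound, *irpA* is not transcribed.
So IrpA is not produced.
Melibiose is absent, so VorS is inactive.
Norleucine is absent, so LomV is active.
With repressor LomV bound, *lomD* is not transcribed.
So LomD is not produced.
With no repressor bound, *vorF* is transcribed.
So VorF is produced and active.
No repressor is bound and VorF is active, so *purS* is transcribed.
So PurS is produced and active.
No repressor is bound and PurS is active, so *ulmP* is transcribed.
So UlmP is produced and active.
With repressor UlmP bound, *lutH* is not transcribed.

OFF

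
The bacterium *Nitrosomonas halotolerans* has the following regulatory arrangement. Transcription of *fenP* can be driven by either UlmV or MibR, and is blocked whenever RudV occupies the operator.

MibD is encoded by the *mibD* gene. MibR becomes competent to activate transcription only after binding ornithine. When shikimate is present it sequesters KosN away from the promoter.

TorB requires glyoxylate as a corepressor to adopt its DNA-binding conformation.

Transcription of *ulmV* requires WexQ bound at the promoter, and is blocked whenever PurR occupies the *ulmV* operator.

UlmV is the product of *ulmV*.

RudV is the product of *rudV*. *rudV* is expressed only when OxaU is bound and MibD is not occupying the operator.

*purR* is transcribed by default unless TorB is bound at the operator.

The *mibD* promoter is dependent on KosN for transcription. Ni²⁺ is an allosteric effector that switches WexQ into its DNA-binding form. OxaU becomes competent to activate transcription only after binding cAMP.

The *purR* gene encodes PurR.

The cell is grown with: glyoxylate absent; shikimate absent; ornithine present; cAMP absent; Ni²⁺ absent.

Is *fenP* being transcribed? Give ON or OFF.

ON

Ni²⁺ is absent, so WexQ is inactive.
Glyoxylate is absent, so TorB is inactive.
With no repressor bound, *purR* is transcribed.
So PurR is produced and active.
With repressor PurR bound, *ulmV* is not transcribed.
So UlmV is not produced.
Ornithine is present, so MibR is active.
Shikimate is absent, so KosN is active.
No repressor is bound and KosN is active, so *mibD* is transcribed.
So MibD is produced and active.
cAMP is absent, so OxaU is inactive.
With repressor MibD bound, *rudV* is not transcribed.
So RudV is not produced.
Activator MibR is present, so *fenP* is transcribed.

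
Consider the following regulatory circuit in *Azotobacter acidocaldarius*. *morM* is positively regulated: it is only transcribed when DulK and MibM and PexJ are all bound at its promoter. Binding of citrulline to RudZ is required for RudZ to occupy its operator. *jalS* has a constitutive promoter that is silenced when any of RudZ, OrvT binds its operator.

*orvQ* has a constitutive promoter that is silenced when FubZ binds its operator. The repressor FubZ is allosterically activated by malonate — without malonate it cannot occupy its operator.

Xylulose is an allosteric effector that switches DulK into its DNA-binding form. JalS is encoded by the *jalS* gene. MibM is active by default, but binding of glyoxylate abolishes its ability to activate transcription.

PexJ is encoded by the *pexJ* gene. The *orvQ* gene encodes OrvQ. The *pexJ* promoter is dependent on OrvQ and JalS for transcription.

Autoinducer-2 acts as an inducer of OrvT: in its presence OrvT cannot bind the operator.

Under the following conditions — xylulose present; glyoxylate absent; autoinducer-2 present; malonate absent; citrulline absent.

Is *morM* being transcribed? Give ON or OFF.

ON

Xylulose is present, so DulK is active.
Glyoxylate is absent, so MibM is active.
Malonate is absent, so FubZ is inactive.
With no repressor bound, *orvQ* is transcribed.
So OrvQ is produced and active.
Citrulline is absent, so RudZ is inactive.
Autoinducer-2 is present, so OrvT is inactive.
With no repressor bound, *jalS* is transcribed.
So JalS is produced and active.
No repressor is bound and OrvQ and JalS are active, so *pexJ* is transcribed.
So PexJ is produced and active.
No repressor is bound and DulK and MibM and PexJ are active, so *morM* is transcribed.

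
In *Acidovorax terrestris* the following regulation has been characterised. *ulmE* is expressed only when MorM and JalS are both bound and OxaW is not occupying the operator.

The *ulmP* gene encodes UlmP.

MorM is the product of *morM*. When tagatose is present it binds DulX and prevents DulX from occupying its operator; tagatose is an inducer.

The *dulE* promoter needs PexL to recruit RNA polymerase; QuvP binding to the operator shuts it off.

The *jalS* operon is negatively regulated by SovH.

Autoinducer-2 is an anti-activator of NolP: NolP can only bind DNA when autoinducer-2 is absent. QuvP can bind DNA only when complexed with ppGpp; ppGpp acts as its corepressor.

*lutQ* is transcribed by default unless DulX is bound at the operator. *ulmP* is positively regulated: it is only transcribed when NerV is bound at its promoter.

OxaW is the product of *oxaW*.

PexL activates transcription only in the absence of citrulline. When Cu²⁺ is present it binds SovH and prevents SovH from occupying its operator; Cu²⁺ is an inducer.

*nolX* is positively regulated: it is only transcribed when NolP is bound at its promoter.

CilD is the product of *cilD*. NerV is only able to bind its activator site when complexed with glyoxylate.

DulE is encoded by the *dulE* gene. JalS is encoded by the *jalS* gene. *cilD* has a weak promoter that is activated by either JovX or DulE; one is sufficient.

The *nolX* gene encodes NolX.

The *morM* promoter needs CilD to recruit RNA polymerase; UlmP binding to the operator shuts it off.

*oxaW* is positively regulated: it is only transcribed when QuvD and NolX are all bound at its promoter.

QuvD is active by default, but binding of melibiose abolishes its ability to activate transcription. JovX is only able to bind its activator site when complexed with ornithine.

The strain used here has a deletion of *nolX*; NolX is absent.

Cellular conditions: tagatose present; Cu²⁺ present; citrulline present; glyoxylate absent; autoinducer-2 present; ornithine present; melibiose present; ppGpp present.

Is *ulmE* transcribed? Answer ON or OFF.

ON

Ornithine is present, so JovX is active.
ppGpp is present, so QuvP is active.
Citrulline is present, so PexL is inactive.
With repressor QuvP bound, *dulE* is not transcribed.
So DulE is not produced.
Activator JovX is present, so *cilD* is transcribed.
So CilD is produced and active.
Glyoxylate is absent, so NerV is inactive.
Required activator NerV is absent, so *ulmP* is not transcribed.
So UlmP is not produced.
No repressor is bound and CilD is active, so *morM* is transcribed.
So MorM is produced and active.
Cu²⁺ is present, so SovH is inactive.
With no repressor bound, *jalS* is transcribed.
So JalS is produced and active.
Melibiose is present, so QuvD is inactive.
NolX is non-functional in this strain, so it has no effect.
Required activator QuvD is absent, so *oxaW* is not transcribed.
So OxaW is not produced.
No repressor is bound and MorM and JalS are active, so *ulmE* is transcribed.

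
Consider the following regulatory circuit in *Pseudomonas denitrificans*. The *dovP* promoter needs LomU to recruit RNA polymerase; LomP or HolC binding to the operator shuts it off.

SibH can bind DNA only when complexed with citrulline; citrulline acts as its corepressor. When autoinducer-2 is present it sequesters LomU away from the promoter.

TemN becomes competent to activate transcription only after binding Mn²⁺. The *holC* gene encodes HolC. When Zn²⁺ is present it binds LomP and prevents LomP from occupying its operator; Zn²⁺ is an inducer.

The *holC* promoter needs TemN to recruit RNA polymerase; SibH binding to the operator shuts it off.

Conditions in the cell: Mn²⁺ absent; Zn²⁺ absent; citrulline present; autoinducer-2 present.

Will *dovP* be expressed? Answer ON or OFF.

Autoinducer-2 is present, so LomU is inactive.
Zn²⁺ is absent, so LomP is active.
Citrulline is present, so SibH is active.
Mn²⁺ is absent, so TemN is inactive.
With repressor SibH bound, *holC* is not transcribed.
So HolC is not produced.
With repressor LomP bound, *dovP* is not transcribed.

OFF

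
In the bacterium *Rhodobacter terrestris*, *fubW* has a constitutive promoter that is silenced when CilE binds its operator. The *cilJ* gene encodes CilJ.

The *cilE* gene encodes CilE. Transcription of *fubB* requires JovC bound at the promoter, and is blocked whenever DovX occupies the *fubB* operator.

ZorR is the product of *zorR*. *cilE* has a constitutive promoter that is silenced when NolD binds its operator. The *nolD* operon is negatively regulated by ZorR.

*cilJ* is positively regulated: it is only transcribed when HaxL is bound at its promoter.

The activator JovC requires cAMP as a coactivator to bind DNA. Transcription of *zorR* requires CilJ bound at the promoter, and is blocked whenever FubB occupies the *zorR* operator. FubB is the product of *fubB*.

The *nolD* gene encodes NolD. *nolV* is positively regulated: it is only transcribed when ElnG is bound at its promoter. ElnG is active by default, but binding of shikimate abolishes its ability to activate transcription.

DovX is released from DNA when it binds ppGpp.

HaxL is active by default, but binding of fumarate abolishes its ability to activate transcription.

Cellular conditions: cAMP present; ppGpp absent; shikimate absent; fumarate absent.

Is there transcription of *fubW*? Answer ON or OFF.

OFF

Fumarate is absent, so HaxL is active.
No repressor is bound and HaxL is active, so *cilJ* is transcribed.
So CilJ is produced and active.
ppGpp is absent, so DovX is active.
cAMP is present, so JovC is active.
With repressor DovX bound, *fubB* is not transcribed.
So FubB is not produced.
No repressor is bound and CilJ is active, so *zorR* is transcribed.
So ZorR is produced and active.
With repressor ZorR bound, *nolD* is not transcribed.
So NolD is not produced.
With no repressor bound, *cilE* is transcribed.
So CilE is produced and active.
With repressor CilE bound, *fubW* is not transcribed.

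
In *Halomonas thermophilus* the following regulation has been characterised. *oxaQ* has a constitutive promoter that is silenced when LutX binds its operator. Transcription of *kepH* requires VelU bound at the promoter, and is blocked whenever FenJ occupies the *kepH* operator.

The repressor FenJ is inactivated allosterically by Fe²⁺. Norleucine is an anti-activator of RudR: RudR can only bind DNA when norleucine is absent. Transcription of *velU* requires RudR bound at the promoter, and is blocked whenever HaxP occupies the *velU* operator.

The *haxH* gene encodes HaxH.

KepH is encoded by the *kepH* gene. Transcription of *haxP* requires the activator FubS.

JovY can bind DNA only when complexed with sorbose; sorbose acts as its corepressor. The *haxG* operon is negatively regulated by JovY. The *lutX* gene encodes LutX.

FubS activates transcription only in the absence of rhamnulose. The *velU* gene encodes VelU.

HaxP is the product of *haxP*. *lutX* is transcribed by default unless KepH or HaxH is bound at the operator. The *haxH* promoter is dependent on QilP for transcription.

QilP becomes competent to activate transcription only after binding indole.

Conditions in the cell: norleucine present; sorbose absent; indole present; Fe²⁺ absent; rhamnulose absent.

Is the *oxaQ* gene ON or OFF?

Rhamnulose is absent, so FubS is active.
No repressor is bound and FubS is active, so *haxP* is transcribed.
So HaxP is produced and active.
Norleucine is present, so RudR is inactive.
With repressor HaxP bound, *velU* is not transcribed.
So VelU is not produced.
Fe²⁺ is absent, so FenJ is active.
With repressor FenJ bound, *kepH* is not transcribed.
So KepH is not produced.
Indole is present, so QilP is active.
No repressor is bound and QilP is active, so *haxH* is transcribed.
So HaxH is produced and active.
With repressor HaxH bound, *lutX* is not transcribed.
So LutX is not produced.
With no repressor bound, *oxaQ* is transcribed.

ON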